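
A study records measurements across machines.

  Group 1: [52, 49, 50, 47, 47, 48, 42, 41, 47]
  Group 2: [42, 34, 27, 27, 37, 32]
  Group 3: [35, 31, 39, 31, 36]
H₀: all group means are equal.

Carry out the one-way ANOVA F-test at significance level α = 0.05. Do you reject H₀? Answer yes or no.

reject H₀: yes

Group means [47.00, 33.17, 34.40], grand mean 39.700
SSB = Σnᵢ(x̄ᵢ−x̄)² = 876.167; SSW = ΣΣ(x−x̄ᵢ)² = 318.033
MSB = 876.167/2 = 438.0833; MSW = 318.033/17 = 18.7078
F = MSB/MSW = 23.4171
df = (2, 17)
p-value (upper-tail) = 0.00001
At α=0.05: p < α → reject H₀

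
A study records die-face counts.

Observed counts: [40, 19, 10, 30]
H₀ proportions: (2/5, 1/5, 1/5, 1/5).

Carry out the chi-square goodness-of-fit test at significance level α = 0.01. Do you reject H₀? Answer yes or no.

n = 99; E_i = n·p_i = [39.60, 19.80, 19.80, 19.80]
χ² = (40−39.60)²/39.60 + (19−19.80)²/19.80 + (10−19.80)²/19.80 + (30−19.80)²/19.80 = 10.1414
df = 3
p-value (upper-tail) = 0.01740
At α=0.01: p ≥ α → fail to reject H₀

reject H₀: no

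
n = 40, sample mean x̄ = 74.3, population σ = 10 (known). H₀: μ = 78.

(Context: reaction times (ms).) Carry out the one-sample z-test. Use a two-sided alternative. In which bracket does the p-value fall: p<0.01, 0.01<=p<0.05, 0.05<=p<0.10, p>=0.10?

p-value bracket: 0.01<=p<0.05

SE = σ/√n = 10/√40 = 1.5811
z = (x̄−μ₀)/SE = (74.3−78)/1.5811 = -2.3401
p-value (two-sided) = 0.01928
→ bracket: 0.01<=p<0.05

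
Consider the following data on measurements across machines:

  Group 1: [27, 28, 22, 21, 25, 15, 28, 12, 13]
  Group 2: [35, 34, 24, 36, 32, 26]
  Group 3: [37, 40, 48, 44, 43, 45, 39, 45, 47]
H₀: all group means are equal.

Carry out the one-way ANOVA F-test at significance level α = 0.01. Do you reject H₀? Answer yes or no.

Group means [21.22, 31.17, 43.11], grand mean 31.917
SSB = Σnᵢ(x̄ᵢ−x̄)² = 2160.556; SSW = ΣΣ(x−x̄ᵢ)² = 567.278
MSB = 2160.556/2 = 1080.2778; MSW = 567.278/21 = 27.0132
F = MSB/MSW = 39.9907
df = (2, 21)
p-value (upper-tail) = 0.00000
At α=0.01: p < α → reject H₀

reject H₀: yes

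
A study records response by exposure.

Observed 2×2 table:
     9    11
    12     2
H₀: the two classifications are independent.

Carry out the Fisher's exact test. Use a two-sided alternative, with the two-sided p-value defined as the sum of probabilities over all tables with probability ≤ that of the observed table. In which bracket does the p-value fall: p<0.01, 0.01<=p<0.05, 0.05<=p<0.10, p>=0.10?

p-value bracket: 0.01<=p<0.05

Margins: r₁=20, r₂=14, c₁=21, c₂=13, n=34
p_obs = C(20,9)·C(14,12)/C(34,21); sum pmf over tables with pmf ≤ p_obs
p-value (two-sided) = 0.03021
→ bracket: 0.01<=p<0.05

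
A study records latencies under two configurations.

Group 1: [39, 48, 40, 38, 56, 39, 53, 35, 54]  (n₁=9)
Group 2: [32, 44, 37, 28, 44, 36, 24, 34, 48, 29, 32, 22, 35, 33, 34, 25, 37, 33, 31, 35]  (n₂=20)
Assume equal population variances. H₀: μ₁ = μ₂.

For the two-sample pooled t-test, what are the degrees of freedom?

degrees of freedom = 27

df = n₁ + n₂ − 2 = 9 + 20 − 2 = 27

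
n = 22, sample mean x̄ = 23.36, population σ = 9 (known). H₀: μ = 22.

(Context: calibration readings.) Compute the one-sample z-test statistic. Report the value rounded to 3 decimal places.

test statistic = 0.709

SE = σ/√n = 9/√22 = 1.9188
z = (x̄−μ₀)/SE = (23.36−22)/1.9188 = 0.7088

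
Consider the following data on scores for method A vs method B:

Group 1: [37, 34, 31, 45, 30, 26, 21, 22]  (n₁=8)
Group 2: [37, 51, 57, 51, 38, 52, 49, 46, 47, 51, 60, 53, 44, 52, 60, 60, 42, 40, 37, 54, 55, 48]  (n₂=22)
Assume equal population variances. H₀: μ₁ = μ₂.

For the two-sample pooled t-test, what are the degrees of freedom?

df = n₁ + n₂ − 2 = 8 + 22 − 2 = 28

degrees of freedom = 28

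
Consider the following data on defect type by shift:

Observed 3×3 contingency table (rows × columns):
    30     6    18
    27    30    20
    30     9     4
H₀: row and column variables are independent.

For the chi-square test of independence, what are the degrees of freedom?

df = (r−1)(c−1) = (3−1)·(3−1) = 4

degrees of freedom = 4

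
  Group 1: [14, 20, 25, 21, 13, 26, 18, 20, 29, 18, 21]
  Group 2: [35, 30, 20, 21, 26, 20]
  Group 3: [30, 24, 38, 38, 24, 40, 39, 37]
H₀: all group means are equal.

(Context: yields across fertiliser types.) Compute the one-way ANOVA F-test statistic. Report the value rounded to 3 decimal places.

test statistic = 12.147

Group means [20.45, 25.33, 33.75], grand mean 25.880
SSB = Σnᵢ(x̄ᵢ−x̄)² = 821.079; SSW = ΣΣ(x−x̄ᵢ)² = 743.561
MSB = 821.079/2 = 410.5397; MSW = 743.561/22 = 33.7982
F = MSB/MSW = 12.1468
df = (2, 22)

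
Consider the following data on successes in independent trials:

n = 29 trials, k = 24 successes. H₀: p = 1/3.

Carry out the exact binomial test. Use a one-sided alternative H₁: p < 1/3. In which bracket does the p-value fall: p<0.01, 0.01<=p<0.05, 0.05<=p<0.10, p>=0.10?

Exact binomial: n=29, k=24, p₀=1/3=0.3333
P(X≤24) from Σ C(n,i)·p₀^i·(1−p₀)^(n−i)
p-value (one-sided, H₁ less) = 1.00000
→ bracket: p>=0.10

p-value bracket: p>=0.10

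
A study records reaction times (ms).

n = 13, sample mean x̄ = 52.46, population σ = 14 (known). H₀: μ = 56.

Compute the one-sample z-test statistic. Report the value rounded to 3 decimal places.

test statistic = -0.912

SE = σ/√n = 14/√13 = 3.8829
z = (x̄−μ₀)/SE = (52.46−56)/3.8829 = -0.9117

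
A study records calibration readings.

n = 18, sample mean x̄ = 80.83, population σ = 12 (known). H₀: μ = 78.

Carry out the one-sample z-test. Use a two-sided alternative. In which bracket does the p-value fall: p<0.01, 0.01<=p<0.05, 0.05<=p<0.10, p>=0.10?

SE = σ/√n = 12/√18 = 2.8284
z = (x̄−μ₀)/SE = (80.83−78)/2.8284 = 1.0006
p-value (two-sided) = 0.31704
→ bracket: p>=0.10

p-value bracket: p>=0.10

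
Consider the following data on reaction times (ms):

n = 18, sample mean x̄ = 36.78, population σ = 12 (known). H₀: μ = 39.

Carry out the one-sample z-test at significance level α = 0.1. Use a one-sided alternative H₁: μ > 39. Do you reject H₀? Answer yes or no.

reject H₀: no

SE = σ/√n = 12/√18 = 2.8284
z = (x̄−μ₀)/SE = (36.78−39)/2.8284 = -0.7849
p-value (one-sided, H₁ greater) = 0.78374
At α=0.1: p ≥ α → fail to reject H₀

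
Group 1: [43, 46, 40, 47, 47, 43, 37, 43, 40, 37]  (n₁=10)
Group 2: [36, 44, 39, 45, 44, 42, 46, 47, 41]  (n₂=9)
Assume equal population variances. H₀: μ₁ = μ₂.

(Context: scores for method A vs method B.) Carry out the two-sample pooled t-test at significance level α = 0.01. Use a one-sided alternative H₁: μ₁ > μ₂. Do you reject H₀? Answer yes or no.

x̄₁=42.300, s₁=3.743, n₁=10
x̄₂=42.667, s₂=3.536, n₂=9
s_p² = [9·3.743² + 8·3.536²]/17 = 13.3000
SE = √(s_p²·(1/10+1/9)) = 1.6756
t = (42.300−42.667)/1.6756 = -0.2188
df = 17
p-value (one-sided, H₁ greater) = 0.58530
At α=0.01: p ≥ α → fail to reject H₀

reject H₀: no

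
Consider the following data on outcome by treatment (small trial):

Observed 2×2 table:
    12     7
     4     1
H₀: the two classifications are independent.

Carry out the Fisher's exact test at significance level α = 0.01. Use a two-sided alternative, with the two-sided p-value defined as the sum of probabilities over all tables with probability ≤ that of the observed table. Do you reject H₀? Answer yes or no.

Margins: r₁=19, r₂=5, c₁=16, c₂=8, n=24
p_obs = C(19,12)·C(5,4)/C(24,16); sum pmf over tables with pmf ≤ p_obs
p-value (two-sided) = 0.63109
At α=0.01: p ≥ α → fail to reject H₀

reject H₀: no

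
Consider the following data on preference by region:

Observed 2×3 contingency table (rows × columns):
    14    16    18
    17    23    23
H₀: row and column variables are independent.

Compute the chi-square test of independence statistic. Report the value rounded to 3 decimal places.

test statistic = 0.132

Row totals [48, 63], col totals [31, 39, 41], n=111
χ² = (14−13.41)²/13.41 + (16−16.86)²/16.86 + (18−17.73)²/17.73 + (17−17.59)²/17.59 + (23−22.14)²/22.14 + (23−23.27)²/23.27 = 0.1319
df = 2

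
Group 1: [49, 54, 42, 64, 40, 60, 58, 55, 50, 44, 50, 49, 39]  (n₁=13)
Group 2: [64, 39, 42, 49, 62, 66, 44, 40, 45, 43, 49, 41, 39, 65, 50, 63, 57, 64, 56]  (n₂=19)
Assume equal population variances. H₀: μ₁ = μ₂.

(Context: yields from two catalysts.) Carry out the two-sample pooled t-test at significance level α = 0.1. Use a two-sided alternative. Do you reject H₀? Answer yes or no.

x̄₁=50.308, s₁=7.761, n₁=13
x̄₂=51.474, s₂=10.080, n₂=19
s_p² = [12·7.761² + 18·10.080²]/30 = 85.0502
SE = √(s_p²·(1/13+1/19)) = 3.3194
t = (50.308−51.474)/3.3194 = -0.3513
df = 30
p-value (two-sided) = 0.72785
At α=0.1: p ≥ α → fail to reject H₀

reject H₀: no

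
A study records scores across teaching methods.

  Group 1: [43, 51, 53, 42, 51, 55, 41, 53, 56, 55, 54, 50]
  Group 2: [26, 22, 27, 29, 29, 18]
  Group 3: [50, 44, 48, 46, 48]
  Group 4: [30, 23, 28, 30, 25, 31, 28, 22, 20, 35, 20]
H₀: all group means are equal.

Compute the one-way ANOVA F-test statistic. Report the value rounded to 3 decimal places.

Group means [50.33, 25.17, 47.20, 26.55], grand mean 37.735
SSB = Σnᵢ(x̄ᵢ−x̄)² = 4677.590; SSW = ΣΣ(x−x̄ᵢ)² = 671.027
MSB = 4677.590/3 = 1559.1968; MSW = 671.027/30 = 22.3676
F = MSB/MSW = 69.7079
df = (3, 30)

test statistic = 69.708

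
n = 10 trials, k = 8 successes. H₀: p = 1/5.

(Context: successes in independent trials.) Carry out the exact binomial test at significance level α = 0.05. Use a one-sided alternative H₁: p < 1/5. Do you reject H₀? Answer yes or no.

Exact binomial: n=10, k=8, p₀=1/5=0.2000
P(X≤8) from Σ C(n,i)·p₀^i·(1−p₀)^(n−i)
p-value (one-sided, H₁ less) = 1.00000
At α=0.05: p ≥ α → fail to reject H₀

reject H₀: no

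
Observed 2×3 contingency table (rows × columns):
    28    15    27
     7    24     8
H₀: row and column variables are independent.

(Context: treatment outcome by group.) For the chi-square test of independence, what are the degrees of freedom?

df = (r−1)(c−1) = (2−1)·(3−1) = 2

degrees of freedom = 2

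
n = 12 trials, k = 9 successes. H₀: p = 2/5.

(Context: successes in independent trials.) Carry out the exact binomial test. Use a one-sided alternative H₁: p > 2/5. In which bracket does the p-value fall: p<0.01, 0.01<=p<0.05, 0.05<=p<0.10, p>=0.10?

p-value bracket: 0.01<=p<0.05

Exact binomial: n=12, k=9, p₀=2/5=0.4000
P(X≥9) from Σ C(n,i)·p₀^i·(1−p₀)^(n−i)
p-value (one-sided, H₁ greater) = 0.01527
→ bracket: 0.01<=p<0.05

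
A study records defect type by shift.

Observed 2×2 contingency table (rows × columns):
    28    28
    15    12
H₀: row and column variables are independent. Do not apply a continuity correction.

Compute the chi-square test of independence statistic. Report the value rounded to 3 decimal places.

test statistic = 0.225

Row totals [56, 27], col totals [43, 40], n=83
χ² = (28−29.01)²/29.01 + (28−26.99)²/26.99 + (15−13.99)²/13.99 + (12−13.01)²/13.01 = 0.2252
df = 1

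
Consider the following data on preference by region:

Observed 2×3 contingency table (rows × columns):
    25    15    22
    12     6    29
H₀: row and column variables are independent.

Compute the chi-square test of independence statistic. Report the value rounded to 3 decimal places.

test statistic = 7.463

Row totals [62, 47], col totals [37, 21, 51], n=109
χ² = (25−21.05)²/21.05 + (15−11.94)²/11.94 + (22−29.01)²/29.01 + (12−15.95)²/15.95 + (6−9.06)²/9.06 + (29−21.99)²/21.99 = 7.4626
df = 2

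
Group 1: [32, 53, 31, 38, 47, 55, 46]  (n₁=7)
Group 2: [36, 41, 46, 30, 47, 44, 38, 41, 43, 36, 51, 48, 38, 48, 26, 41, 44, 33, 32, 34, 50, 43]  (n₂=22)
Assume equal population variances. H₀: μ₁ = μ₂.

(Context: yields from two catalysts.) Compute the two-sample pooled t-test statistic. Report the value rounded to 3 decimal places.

x̄₁=43.143, s₁=9.651, n₁=7
x̄₂=40.455, s₂=6.787, n₂=22
s_p² = [6·9.651² + 21·6.787²]/27 = 56.5301
SE = √(s_p²·(1/7+1/22)) = 3.2627
t = (43.143−40.455)/3.2627 = 0.8240
df = 27

test statistic = 0.824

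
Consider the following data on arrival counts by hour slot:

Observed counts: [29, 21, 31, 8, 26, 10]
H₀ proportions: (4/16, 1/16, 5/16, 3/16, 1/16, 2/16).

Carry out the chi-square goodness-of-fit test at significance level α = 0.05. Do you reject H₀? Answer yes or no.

n = 125; E_i = n·p_i = [31.25, 7.81, 39.06, 23.44, 7.81, 15.62]
χ² = (29−31.25)²/31.25 + (21−7.81)²/7.81 + (31−39.06)²/39.06 + (8−23.44)²/23.44 + (26−7.81)²/7.81 + (10−15.62)²/15.62 = 78.6203
df = 5
p-value (upper-tail) = 0.00000
At α=0.05: p < α → reject H₀

reject H₀: yes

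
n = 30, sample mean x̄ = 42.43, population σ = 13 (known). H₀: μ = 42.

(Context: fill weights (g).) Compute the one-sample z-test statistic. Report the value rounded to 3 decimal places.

test statistic = 0.181

SE = σ/√n = 13/√30 = 2.3735
z = (x̄−μ₀)/SE = (42.43−42)/2.3735 = 0.1812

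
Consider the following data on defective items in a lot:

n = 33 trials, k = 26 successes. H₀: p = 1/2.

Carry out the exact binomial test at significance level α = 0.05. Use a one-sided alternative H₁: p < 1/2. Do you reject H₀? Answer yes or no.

Exact binomial: n=33, k=26, p₀=1/2=0.5000
P(X≤26) from Σ C(n,i)·p₀^i·(1−p₀)^(n−i)
p-value (one-sided, H₁ less) = 0.99984
At α=0.05: p ≥ α → fail to reject H₀

reject H₀: no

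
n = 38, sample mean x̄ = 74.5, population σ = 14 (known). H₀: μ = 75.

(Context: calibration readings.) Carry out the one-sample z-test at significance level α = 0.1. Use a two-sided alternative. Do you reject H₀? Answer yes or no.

reject H₀: no

SE = σ/√n = 14/√38 = 2.2711
z = (x̄−μ₀)/SE = (74.5−75)/2.2711 = -0.2202
p-value (two-sided) = 0.82575
At α=0.1: p ≥ α → fail to reject H₀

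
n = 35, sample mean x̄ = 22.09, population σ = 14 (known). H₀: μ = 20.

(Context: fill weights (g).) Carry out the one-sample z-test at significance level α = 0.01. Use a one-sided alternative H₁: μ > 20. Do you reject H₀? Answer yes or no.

reject H₀: no

SE = σ/√n = 14/√35 = 2.3664
z = (x̄−μ₀)/SE = (22.09−20)/2.3664 = 0.8832
p-value (one-sided, H₁ greater) = 0.18857
At α=0.01: p ≥ α → fail to reject H₀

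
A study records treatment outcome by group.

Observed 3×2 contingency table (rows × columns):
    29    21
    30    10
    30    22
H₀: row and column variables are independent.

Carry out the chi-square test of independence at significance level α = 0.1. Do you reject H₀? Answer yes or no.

reject H₀: no

Row totals [50, 40, 52], col totals [89, 53], n=142
χ² = (29−31.34)²/31.34 + (21−18.66)²/18.66 + (30−25.07)²/25.07 + (10−14.93)²/14.93 + (30−32.59)²/32.59 + (22−19.41)²/19.41 = 3.6164
df = 2
p-value (upper-tail) = 0.16395
At α=0.1: p ≥ α → fail to reject H₀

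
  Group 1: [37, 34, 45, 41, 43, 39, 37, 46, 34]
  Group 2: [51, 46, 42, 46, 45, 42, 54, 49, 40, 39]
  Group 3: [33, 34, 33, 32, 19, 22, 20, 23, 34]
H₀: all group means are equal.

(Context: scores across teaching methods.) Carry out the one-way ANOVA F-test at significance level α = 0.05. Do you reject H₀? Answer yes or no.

reject H₀: yes

Group means [39.56, 45.40, 27.78], grand mean 37.857
SSB = Σnᵢ(x̄ᵢ−x̄)² = 1509.251; SSW = ΣΣ(x−x̄ᵢ)² = 716.178
MSB = 1509.251/2 = 754.6254; MSW = 716.178/25 = 28.6471
F = MSB/MSW = 26.3421
df = (2, 25)
p-value (upper-tail) = 0.00000
At α=0.05: p < α → reject H₀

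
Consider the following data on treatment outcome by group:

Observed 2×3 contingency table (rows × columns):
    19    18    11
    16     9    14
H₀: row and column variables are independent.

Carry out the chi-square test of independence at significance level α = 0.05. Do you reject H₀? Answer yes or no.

Row totals [48, 39], col totals [35, 27, 25], n=87
χ² = (19−19.31)²/19.31 + (18−14.90)²/14.90 + (11−13.79)²/13.79 + (16−15.69)²/15.69 + (9−12.10)²/12.10 + (14−11.21)²/11.21 = 2.7152
df = 2
p-value (upper-tail) = 0.25728
At α=0.05: p ≥ α → fail to reject H₀

reject H₀: no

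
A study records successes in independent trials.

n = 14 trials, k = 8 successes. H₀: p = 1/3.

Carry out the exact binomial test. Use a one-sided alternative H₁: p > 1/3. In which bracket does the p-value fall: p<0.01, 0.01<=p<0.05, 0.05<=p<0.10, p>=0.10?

Exact binomial: n=14, k=8, p₀=1/3=0.3333
P(X≥8) from Σ C(n,i)·p₀^i·(1−p₀)^(n−i)
p-value (one-sided, H₁ greater) = 0.05762
→ bracket: 0.05<=p<0.10

p-value bracket: 0.05<=p<0.10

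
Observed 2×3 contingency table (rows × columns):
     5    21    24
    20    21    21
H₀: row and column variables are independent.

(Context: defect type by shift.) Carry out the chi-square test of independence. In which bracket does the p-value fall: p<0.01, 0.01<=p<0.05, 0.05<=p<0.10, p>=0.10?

Row totals [50, 62], col totals [25, 42, 45], n=112
χ² = (5−11.16)²/11.16 + (21−18.75)²/18.75 + (24−20.09)²/20.09 + (20−13.84)²/13.84 + (21−23.25)²/23.25 + (21−24.91)²/24.91 = 8.0062
df = 2
p-value (upper-tail) = 0.01826
→ bracket: 0.01<=p<0.05

p-value bracket: 0.01<=p<0.05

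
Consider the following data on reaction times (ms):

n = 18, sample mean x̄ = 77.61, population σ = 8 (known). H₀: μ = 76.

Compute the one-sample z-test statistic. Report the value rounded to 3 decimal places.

SE = σ/√n = 8/√18 = 1.8856
z = (x̄−μ₀)/SE = (77.61−76)/1.8856 = 0.8538

test statistic = 0.854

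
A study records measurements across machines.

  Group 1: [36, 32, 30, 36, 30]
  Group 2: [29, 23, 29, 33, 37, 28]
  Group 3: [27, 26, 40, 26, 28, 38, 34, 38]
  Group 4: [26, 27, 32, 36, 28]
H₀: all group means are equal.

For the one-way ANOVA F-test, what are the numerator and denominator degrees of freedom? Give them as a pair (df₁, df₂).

degrees of freedom = [3, 20]

k = 4 groups, N = 24 total
df = (k−1, N−k) = (4−1, 24−4) = (3, 20)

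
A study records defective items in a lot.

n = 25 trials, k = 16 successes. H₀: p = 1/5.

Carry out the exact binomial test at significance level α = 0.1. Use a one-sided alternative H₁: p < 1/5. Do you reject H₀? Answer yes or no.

Exact binomial: n=25, k=16, p₀=1/5=0.2000
P(X≤16) from Σ C(n,i)·p₀^i·(1−p₀)^(n−i)
p-value (one-sided, H₁ less) = 1.00000
At α=0.1: p ≥ α → fail to reject H₀

reject H₀: no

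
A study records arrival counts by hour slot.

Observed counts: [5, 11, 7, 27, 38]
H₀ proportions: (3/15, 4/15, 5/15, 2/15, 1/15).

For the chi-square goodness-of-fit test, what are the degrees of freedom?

df = k − 1 = 5 − 1 = 4

degrees of freedom = 4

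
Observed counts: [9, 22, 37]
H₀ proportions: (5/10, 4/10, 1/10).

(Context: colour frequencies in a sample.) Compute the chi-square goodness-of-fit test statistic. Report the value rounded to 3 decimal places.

n = 68; E_i = n·p_i = [34.00, 27.20, 6.80]
χ² = (9−34.00)²/34.00 + (22−27.20)²/27.20 + (37−6.80)²/6.80 = 153.5000
df = 2

test statistic = 153.500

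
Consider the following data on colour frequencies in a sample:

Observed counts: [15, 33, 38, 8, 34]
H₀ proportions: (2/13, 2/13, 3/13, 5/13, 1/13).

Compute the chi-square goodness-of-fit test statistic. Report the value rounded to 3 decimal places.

test statistic = 106.318

n = 128; E_i = n·p_i = [19.69, 19.69, 29.54, 49.23, 9.85]
χ² = (15−19.69)²/19.69 + (33−19.69)²/19.69 + (38−29.54)²/29.54 + (8−49.23)²/49.23 + (34−9.85)²/9.85 = 106.3182
df = 4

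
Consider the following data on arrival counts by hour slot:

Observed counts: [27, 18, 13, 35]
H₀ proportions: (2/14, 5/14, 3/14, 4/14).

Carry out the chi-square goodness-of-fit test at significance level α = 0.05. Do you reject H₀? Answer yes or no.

reject H₀: yes

n = 93; E_i = n·p_i = [13.29, 33.21, 19.93, 26.57]
χ² = (27−13.29)²/13.29 + (18−33.21)²/33.21 + (13−19.93)²/19.93 + (35−26.57)²/26.57 = 26.2082
df = 3
p-value (upper-tail) = 0.00001
At α=0.05: p < α → reject H₀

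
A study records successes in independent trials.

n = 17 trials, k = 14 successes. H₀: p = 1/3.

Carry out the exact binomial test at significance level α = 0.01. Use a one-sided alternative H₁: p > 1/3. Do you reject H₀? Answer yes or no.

Exact binomial: n=17, k=14, p₀=1/3=0.3333
P(X≥14) from Σ C(n,i)·p₀^i·(1−p₀)^(n−i)
p-value (one-sided, H₁ greater) = 0.00005
At α=0.01: p < α → reject H₀

reject H₀: yes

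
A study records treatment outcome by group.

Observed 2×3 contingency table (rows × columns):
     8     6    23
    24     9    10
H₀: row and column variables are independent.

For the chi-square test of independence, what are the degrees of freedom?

df = (r−1)(c−1) = (2−1)·(3−1) = 2

degrees of freedom = 2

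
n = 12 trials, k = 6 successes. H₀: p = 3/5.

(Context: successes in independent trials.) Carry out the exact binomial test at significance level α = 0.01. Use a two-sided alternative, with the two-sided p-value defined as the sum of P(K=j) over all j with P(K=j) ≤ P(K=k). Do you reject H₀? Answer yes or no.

Exact binomial: n=12, k=6, p₀=3/5=0.6000
P(X=j) = C(n,j)·p₀^j·(1−p₀)^(n−j); p = Σ P(X=j) over j with P(X=j) ≤ P(X=6)
p-value (two-sided) = 0.56013
At α=0.01: p ≥ α → fail to reject H₀

reject H₀: no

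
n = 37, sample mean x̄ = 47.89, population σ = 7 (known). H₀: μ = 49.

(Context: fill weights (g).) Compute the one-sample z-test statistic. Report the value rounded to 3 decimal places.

SE = σ/√n = 7/√37 = 1.1508
z = (x̄−μ₀)/SE = (47.89−49)/1.1508 = -0.9646

test statistic = -0.965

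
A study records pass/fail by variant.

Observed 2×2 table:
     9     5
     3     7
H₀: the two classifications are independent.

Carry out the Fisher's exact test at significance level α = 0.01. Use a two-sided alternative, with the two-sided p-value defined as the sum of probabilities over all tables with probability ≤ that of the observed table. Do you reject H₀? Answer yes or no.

Margins: r₁=14, r₂=10, c₁=12, c₂=12, n=24
p_obs = C(14,9)·C(10,3)/C(24,12); sum pmf over tables with pmf ≤ p_obs
p-value (two-sided) = 0.21376
At α=0.01: p ≥ α → fail to reject H₀

reject H₀: no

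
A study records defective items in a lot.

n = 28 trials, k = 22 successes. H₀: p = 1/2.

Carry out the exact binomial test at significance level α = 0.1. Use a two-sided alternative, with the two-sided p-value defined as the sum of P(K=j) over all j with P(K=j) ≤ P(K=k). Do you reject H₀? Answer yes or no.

Exact binomial: n=28, k=22, p₀=1/2=0.5000
P(X=j) = C(n,j)·p₀^j·(1−p₀)^(n−j); p = Σ P(X=j) over j with P(X=j) ≤ P(X=22)
p-value (two-sided) = 0.00372
At α=0.1: p < α → reject H₀

reject H₀: yes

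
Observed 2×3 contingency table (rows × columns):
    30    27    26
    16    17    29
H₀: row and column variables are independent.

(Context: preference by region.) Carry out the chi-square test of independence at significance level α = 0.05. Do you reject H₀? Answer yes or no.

Row totals [83, 62], col totals [46, 44, 55], n=145
χ² = (30−26.33)²/26.33 + (27−25.19)²/25.19 + (26−31.48)²/31.48 + (16−19.67)²/19.67 + (17−18.81)²/18.81 + (29−23.52)²/23.52 = 3.7342
df = 2
p-value (upper-tail) = 0.15457
At α=0.05: p ≥ α → fail to reject H₀

reject H₀: no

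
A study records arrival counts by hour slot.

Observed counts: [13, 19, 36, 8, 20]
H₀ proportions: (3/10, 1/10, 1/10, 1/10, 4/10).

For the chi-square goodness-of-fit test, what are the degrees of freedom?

df = k − 1 = 5 − 1 = 4

degrees of freedom = 4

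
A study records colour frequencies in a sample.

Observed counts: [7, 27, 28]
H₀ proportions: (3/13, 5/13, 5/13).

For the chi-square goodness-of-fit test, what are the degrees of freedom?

degrees of freedom = 2

df = k − 1 = 3 − 1 = 2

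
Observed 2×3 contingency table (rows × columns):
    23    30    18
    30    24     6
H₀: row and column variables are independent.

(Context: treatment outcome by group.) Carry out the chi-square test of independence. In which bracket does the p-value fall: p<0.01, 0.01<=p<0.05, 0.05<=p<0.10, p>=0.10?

Row totals [71, 60], col totals [53, 54, 24], n=131
χ² = (23−28.73)²/28.73 + (30−29.27)²/29.27 + (18−13.01)²/13.01 + (30−24.27)²/24.27 + (24−24.73)²/24.73 + (6−10.99)²/10.99 = 6.7149
df = 2
p-value (upper-tail) = 0.03482
→ bracket: 0.01<=p<0.05

p-value bracket: 0.01<=p<0.05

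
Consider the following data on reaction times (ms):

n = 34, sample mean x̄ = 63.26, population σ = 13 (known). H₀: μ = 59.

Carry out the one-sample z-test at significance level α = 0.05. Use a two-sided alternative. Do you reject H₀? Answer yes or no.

reject H₀: no

SE = σ/√n = 13/√34 = 2.2295
z = (x̄−μ₀)/SE = (63.26−59)/2.2295 = 1.9108
p-value (two-sided) = 0.05604
At α=0.05: p ≥ α → fail to reject H₀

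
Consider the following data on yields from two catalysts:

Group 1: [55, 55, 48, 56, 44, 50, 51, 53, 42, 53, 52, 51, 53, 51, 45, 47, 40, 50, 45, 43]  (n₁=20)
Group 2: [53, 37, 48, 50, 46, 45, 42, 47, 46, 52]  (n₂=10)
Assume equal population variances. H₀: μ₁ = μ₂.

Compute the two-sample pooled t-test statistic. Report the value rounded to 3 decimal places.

x̄₁=49.200, s₁=4.697, n₁=20
x̄₂=46.600, s₂=4.719, n₂=10
s_p² = [19·4.697² + 9·4.719²]/28 = 22.1286
SE = √(s_p²·(1/20+1/10)) = 1.8219
t = (49.200−46.600)/1.8219 = 1.4271
df = 28

test statistic = 1.427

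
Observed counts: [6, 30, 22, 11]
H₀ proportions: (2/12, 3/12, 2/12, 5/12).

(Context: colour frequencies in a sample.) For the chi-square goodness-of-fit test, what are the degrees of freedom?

degrees of freedom = 3

df = k − 1 = 4 − 1 = 3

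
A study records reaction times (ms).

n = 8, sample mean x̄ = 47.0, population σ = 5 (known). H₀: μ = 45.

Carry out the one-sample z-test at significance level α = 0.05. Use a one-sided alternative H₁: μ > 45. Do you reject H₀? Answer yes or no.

reject H₀: no

SE = σ/√n = 5/√8 = 1.7678
z = (x̄−μ₀)/SE = (47.0−45)/1.7678 = 1.1314
p-value (one-sided, H₁ greater) = 0.12895
At α=0.05: p ≥ α → fail to reject H₀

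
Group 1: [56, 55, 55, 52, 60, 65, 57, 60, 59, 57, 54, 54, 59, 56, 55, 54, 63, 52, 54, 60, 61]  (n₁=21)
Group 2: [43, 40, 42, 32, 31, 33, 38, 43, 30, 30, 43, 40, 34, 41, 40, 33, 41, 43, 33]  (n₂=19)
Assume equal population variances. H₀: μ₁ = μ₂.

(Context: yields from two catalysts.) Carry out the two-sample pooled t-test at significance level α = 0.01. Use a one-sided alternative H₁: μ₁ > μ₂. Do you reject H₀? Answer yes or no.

x̄₁=57.048, s₁=3.542, n₁=21
x̄₂=37.368, s₂=4.958, n₂=19
s_p² = [20·3.542² + 18·4.958²]/38 = 18.2467
SE = √(s_p²·(1/21+1/19)) = 1.3525
t = (57.048−37.368)/1.3525 = 14.5503
df = 38
p-value (one-sided, H₁ greater) = 0.00000
At α=0.01: p < α → reject H₀

reject H₀: yes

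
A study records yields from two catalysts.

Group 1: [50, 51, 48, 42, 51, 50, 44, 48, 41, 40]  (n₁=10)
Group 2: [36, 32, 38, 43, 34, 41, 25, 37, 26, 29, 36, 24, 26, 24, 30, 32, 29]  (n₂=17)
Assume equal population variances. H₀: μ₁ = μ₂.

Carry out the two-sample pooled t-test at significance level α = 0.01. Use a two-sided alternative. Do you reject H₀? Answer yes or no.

x̄₁=46.500, s₁=4.327, n₁=10
x̄₂=31.882, s₂=5.967, n₂=17
s_p² = [9·4.327² + 16·5.967²]/25 = 29.5306
SE = √(s_p²·(1/10+1/17)) = 2.1657
t = (46.500−31.882)/2.1657 = 6.7497
df = 25
p-value (two-sided) = 0.00000
At α=0.01: p < α → reject H₀

reject H₀: yes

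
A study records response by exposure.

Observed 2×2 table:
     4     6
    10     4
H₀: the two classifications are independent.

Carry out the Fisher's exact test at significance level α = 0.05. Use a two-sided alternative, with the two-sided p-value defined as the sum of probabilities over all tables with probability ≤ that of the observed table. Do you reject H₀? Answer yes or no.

reject H₀: no

Margins: r₁=10, r₂=14, c₁=14, c₂=10, n=24
p_obs = C(10,4)·C(14,10)/C(24,14); sum pmf over tables with pmf ≤ p_obs
p-value (two-sided) = 0.21123
At α=0.05: p ≥ α → fail to reject H₀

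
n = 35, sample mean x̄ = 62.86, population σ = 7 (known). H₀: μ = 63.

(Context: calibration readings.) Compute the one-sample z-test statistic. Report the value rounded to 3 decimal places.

SE = σ/√n = 7/√35 = 1.1832
z = (x̄−μ₀)/SE = (62.86−63)/1.1832 = -0.1183

test statistic = -0.118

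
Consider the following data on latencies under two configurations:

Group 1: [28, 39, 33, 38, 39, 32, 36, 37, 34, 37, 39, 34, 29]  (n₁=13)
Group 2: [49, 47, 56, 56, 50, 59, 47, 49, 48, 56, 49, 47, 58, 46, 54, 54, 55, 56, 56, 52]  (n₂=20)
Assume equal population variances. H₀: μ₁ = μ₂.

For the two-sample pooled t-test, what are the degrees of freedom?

df = n₁ + n₂ − 2 = 13 + 20 − 2 = 31

degrees of freedom = 31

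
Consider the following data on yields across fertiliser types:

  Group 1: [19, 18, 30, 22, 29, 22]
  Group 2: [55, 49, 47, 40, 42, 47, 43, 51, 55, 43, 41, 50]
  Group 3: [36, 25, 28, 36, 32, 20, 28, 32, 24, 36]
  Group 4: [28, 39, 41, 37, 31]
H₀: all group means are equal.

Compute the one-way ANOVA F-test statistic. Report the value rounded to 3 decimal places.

Group means [23.33, 46.92, 29.70, 35.20], grand mean 35.636
SSB = Σnᵢ(x̄ᵢ−x̄)² = 2788.486; SSW = ΣΣ(x−x̄ᵢ)² = 831.150
MSB = 2788.486/3 = 929.4955; MSW = 831.150/29 = 28.6603
F = MSB/MSW = 32.4314
df = (3, 29)

test statistic = 32.431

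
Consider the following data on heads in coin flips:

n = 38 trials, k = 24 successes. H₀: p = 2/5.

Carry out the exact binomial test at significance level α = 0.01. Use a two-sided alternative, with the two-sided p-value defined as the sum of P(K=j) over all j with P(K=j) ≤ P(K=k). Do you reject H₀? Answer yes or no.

reject H₀: yes

Exact binomial: n=38, k=24, p₀=2/5=0.4000
P(X=j) = C(n,j)·p₀^j·(1−p₀)^(n−j); p = Σ P(X=j) over j with P(X=j) ≤ P(X=24)
p-value (two-sided) = 0.00451
At α=0.01: p < α → reject H₀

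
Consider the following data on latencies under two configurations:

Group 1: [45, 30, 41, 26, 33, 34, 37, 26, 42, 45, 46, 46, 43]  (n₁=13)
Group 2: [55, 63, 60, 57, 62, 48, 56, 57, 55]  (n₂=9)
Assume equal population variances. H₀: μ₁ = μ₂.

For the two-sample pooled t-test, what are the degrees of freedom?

df = n₁ + n₂ − 2 = 13 + 9 − 2 = 20

degrees of freedom = 20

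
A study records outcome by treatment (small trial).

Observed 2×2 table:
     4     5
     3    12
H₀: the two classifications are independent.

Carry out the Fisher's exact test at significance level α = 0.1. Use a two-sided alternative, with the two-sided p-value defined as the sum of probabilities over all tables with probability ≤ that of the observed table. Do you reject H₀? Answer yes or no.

Margins: r₁=9, r₂=15, c₁=7, c₂=17, n=24
p_obs = C(9,4)·C(15,3)/C(24,7); sum pmf over tables with pmf ≤ p_obs
p-value (two-sided) = 0.35636
At α=0.1: p ≥ α → fail to reject H₀

reject H₀: no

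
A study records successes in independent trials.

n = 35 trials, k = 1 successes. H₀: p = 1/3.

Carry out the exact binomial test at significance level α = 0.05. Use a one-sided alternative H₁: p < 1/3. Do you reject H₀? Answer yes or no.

reject H₀: yes

Exact binomial: n=35, k=1, p₀=1/3=0.3333
P(X≤1) from Σ C(n,i)·p₀^i·(1−p₀)^(n−i)
p-value (one-sided, H₁ less) = 0.00001
At α=0.05: p < α → reject H₀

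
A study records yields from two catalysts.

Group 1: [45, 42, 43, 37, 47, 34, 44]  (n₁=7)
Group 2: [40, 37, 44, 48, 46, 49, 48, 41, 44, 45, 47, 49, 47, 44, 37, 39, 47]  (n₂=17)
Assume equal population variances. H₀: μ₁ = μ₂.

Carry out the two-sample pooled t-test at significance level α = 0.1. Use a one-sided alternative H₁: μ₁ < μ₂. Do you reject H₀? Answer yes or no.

x̄₁=41.714, s₁=4.608, n₁=7
x̄₂=44.235, s₂=4.039, n₂=17
s_p² = [6·4.608² + 16·4.039²]/22 = 17.6585
SE = √(s_p²·(1/7+1/17)) = 1.8872
t = (41.714−44.235)/1.8872 = -1.3359
df = 22
p-value (one-sided, H₁ less) = 0.09762
At α=0.1: p < α → reject H₀

reject H₀: yes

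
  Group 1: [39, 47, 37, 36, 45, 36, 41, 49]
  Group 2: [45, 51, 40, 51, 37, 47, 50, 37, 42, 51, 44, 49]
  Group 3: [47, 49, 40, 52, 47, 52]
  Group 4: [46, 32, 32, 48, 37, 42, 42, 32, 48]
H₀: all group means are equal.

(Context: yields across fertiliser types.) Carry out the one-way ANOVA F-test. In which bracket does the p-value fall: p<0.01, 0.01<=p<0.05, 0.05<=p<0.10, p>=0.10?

p-value bracket: 0.01<=p<0.05

Group means [41.25, 45.33, 47.83, 39.89], grand mean 43.429
SSB = Σnᵢ(x̄ᵢ−x̄)² = 310.683; SSW = ΣΣ(x−x̄ᵢ)² = 971.889
MSB = 310.683/3 = 103.5608; MSW = 971.889/31 = 31.3513
F = MSB/MSW = 3.3032
df = (3, 31)
p-value (upper-tail) = 0.03307
→ bracket: 0.01<=p<0.05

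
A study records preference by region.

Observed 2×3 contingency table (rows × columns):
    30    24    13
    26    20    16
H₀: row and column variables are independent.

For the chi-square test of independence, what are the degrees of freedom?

degrees of freedom = 2

df = (r−1)(c−1) = (2−1)·(3−1) = 2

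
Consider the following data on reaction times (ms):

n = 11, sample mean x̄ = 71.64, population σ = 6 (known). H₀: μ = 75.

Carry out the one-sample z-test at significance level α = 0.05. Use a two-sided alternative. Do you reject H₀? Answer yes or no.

reject H₀: no

SE = σ/√n = 6/√11 = 1.8091
z = (x̄−μ₀)/SE = (71.64−75)/1.8091 = -1.8573
p-value (two-sided) = 0.06327
At α=0.05: p ≥ α → fail to reject H₀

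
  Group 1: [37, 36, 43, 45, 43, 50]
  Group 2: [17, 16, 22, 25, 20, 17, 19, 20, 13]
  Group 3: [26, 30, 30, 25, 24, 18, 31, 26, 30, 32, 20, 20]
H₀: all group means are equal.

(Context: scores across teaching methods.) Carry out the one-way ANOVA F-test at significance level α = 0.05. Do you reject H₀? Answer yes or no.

Group means [42.33, 18.78, 26.00], grand mean 27.222
SSB = Σnᵢ(x̄ᵢ−x̄)² = 2029.778; SSW = ΣΣ(x−x̄ᵢ)² = 484.889
MSB = 2029.778/2 = 1014.8889; MSW = 484.889/24 = 20.2037
F = MSB/MSW = 50.2328
df = (2, 24)
p-value (upper-tail) = 0.00000
At α=0.05: p < α → reject H₀

reject H₀: yes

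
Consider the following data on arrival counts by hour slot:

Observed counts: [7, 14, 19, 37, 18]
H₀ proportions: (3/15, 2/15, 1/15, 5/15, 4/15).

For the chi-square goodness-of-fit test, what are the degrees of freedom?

df = k − 1 = 5 − 1 = 4

degrees of freedom = 4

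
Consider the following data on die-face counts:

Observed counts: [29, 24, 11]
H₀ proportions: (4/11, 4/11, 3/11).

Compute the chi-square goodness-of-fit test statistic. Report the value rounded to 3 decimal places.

test statistic = 3.819

n = 64; E_i = n·p_i = [23.27, 23.27, 17.45]
χ² = (29−23.27)²/23.27 + (24−23.27)²/23.27 + (11−17.45)²/17.45 = 3.8190
df = 2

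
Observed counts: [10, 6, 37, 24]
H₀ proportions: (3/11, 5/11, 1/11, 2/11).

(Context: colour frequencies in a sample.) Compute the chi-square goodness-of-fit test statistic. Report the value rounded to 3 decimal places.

n = 77; E_i = n·p_i = [21.00, 35.00, 7.00, 14.00]
χ² = (10−21.00)²/21.00 + (6−35.00)²/35.00 + (37−7.00)²/7.00 + (24−14.00)²/14.00 = 165.5048
df = 3

test statistic = 165.505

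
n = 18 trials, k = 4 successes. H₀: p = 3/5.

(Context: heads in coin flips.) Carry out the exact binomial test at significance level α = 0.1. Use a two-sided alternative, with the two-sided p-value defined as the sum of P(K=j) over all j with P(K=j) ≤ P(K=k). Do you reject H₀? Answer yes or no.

Exact binomial: n=18, k=4, p₀=3/5=0.6000
P(X=j) = C(n,j)·p₀^j·(1−p₀)^(n−j); p = Σ P(X=j) over j with P(X=j) ≤ P(X=4)
p-value (two-sided) = 0.00138
At α=0.1: p < α → reject H₀

reject H₀: yes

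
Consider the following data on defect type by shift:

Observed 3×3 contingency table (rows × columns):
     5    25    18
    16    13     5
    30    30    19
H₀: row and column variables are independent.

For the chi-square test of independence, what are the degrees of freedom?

df = (r−1)(c−1) = (3−1)·(3−1) = 4

degrees of freedom = 4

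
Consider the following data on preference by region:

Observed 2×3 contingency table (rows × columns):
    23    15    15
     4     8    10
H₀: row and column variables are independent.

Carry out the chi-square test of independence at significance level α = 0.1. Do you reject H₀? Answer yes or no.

reject H₀: no

Row totals [53, 22], col totals [27, 23, 25], n=75
χ² = (23−19.08)²/19.08 + (15−16.25)²/16.25 + (15−17.67)²/17.67 + (4−7.92)²/7.92 + (8−6.75)²/6.75 + (10−7.33)²/7.33 = 4.4473
df = 2
p-value (upper-tail) = 0.10822
At α=0.1: p ≥ α → fail to reject H₀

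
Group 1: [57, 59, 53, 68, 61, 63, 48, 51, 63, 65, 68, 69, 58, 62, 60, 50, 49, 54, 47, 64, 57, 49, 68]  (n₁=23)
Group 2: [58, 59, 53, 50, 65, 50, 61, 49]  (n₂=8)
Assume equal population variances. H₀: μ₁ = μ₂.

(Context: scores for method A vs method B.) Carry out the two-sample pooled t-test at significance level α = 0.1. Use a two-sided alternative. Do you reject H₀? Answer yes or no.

reject H₀: no

x̄₁=58.391, s₁=7.140, n₁=23
x̄₂=55.625, s₂=5.951, n₂=8
s_p² = [22·7.140² + 7·5.951²]/29 = 47.2191
SE = √(s_p²·(1/23+1/8)) = 2.8205
t = (58.391−55.625)/2.8205 = 0.9808
df = 29
p-value (two-sided) = 0.33482
At α=0.1: p ≥ α → fail to reject H₀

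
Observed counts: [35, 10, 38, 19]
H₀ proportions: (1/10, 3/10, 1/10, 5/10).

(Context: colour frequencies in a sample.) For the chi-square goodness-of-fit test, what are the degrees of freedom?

degrees of freedom = 3

df = k − 1 = 4 − 1 = 3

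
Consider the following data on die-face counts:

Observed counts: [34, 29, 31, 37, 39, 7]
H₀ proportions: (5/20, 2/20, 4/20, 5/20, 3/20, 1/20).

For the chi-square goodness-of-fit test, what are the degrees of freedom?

df = k − 1 = 6 − 1 = 5

degrees of freedom = 5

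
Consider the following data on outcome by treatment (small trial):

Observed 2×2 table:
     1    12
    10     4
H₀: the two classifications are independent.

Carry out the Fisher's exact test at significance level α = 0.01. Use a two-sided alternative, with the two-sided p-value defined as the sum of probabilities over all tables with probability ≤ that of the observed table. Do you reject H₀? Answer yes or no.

reject H₀: yes

Margins: r₁=13, r₂=14, c₁=11, c₂=16, n=27
p_obs = C(13,1)·C(14,10)/C(27,11); sum pmf over tables with pmf ≤ p_obs
p-value (two-sided) = 0.00134
At α=0.01: p < α → reject H₀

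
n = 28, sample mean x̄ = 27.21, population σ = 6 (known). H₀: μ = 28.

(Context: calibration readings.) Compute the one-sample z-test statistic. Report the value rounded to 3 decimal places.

test statistic = -0.697

SE = σ/√n = 6/√28 = 1.1339
z = (x̄−μ₀)/SE = (27.21−28)/1.1339 = -0.6967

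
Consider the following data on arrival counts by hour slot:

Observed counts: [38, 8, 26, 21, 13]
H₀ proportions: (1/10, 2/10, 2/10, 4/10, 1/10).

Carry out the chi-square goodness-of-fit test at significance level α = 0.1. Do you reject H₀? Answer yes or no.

reject H₀: yes

n = 106; E_i = n·p_i = [10.60, 21.20, 21.20, 42.40, 10.60]
χ² = (38−10.60)²/10.60 + (8−21.20)²/21.20 + (26−21.20)²/21.20 + (21−42.40)²/42.40 + (13−10.60)²/10.60 = 91.4764
df = 4
p-value (upper-tail) = 0.00000
At α=0.1: p < α → reject H₀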